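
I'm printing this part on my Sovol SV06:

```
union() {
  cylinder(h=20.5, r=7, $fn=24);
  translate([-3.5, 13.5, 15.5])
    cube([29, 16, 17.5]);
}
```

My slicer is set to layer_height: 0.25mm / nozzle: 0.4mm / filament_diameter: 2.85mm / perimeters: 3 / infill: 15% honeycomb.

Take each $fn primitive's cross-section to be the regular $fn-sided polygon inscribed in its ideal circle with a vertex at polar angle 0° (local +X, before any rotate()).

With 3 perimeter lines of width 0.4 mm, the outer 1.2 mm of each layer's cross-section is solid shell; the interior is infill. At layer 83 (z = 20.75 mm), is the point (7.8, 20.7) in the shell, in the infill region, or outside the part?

At z = 20.75 mm: the cylinder is absent (z outside [0, 20.5]); the cube at (-3.5, 13.5) is present — its section is the full 29×16 rectangle; Taking the union: only the 29×16 cube at (-3.5, 13.5) is present, so the union is just that shape — 1 connected region. Overall, the cross-section is a single solid region. The nearest boundary edge runs (-3.50, 13.50)→(25.50, 13.50); distance from the point to it = 7.20 mm. The point is inside the cross-section and 7.20 mm from the nearest boundary — more than the 1.2 mm shell width (3 × 0.4), so it's in the infill interior.

infill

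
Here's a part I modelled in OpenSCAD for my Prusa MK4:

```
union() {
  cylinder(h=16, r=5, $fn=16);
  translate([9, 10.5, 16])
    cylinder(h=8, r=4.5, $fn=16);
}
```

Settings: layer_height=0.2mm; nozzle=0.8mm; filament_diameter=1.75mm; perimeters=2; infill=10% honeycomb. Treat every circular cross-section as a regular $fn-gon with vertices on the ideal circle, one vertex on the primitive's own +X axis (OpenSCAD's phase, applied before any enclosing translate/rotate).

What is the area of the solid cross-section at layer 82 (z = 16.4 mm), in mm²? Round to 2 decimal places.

At z = 16.4 mm: the cylinder is not intersected at this z (z outside [0, 16]); the r=4.5 cylinder at (9, 10.5) gives a regular 16-gon of circumradius 4.5 (constant along its height) (area = (16/2)·4.500²·sin(360°/16) = 61.99 mm²); Taking the union: only the r=4.5 cylinder at (9, 10.5) is present, so the union is just that shape — area = 61.99 mm². Overall, the cross-section is a single solid region. Net area = 61.99 mm².

61.99 mm²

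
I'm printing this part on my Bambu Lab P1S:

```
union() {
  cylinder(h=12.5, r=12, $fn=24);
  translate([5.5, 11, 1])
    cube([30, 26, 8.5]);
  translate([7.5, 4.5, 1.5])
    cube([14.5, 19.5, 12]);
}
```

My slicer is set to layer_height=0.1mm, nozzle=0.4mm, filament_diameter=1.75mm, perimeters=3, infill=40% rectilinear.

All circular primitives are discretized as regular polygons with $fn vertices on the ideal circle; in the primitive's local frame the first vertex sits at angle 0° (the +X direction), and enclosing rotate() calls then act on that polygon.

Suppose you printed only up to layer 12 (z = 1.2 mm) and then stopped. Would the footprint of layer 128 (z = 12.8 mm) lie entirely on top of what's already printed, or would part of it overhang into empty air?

part overhangs

Compare the two slices. At z = 1.2: the r=12 cylinder gives a regular 24-gon of circumradius 12 (constant along its height) (area = (24/2)·12.000²·sin(360°/24) = 447.24 mm²); the 30×26 cube at (5.5, 11) contributes its full rectangle (area 780.00 mm²); the cube at (7.5, 4.5) does not reach this height (z outside [1.5, 13.5]); Merging all regions: the 2 present regions are separate (no shared area or edge), so areas and boundary lengths simply add and each stays a separate island — area = 1227.24 mm². At z = 12.8: the cylinder does not reach this height (z outside [0, 12.5]); the cube at (5.5, 11) is not intersected at this z (z outside [1, 9.5]); the cube at (7.5, 4.5) (footprint 14.5×19.5) is included at this height (area 282.75 mm²); Merging all regions: only the 14.5×19.5 cube at (7.5, 4.5) is present, so the union is just that shape — area = 282.75 mm². Checking containment: at z = 12.8 the cross-section extends beyond the z = 1.2 cross-section by about 84.25 mm².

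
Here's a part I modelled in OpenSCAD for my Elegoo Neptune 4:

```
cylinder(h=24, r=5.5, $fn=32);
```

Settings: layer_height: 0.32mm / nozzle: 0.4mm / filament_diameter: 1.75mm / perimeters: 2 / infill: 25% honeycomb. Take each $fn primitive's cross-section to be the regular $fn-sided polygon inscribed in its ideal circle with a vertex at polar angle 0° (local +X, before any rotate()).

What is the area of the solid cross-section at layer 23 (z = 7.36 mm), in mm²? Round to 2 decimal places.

At z = 7.36 mm: the r=5.5 cylinder gives a regular 32-gon of circumradius 5.5 (constant along its height) (area = (32/2)·5.500²·sin(360°/32) = 94.42 mm²). Overall, the cross-section is a single solid region. Net area = 94.42 mm².

94.42 mm²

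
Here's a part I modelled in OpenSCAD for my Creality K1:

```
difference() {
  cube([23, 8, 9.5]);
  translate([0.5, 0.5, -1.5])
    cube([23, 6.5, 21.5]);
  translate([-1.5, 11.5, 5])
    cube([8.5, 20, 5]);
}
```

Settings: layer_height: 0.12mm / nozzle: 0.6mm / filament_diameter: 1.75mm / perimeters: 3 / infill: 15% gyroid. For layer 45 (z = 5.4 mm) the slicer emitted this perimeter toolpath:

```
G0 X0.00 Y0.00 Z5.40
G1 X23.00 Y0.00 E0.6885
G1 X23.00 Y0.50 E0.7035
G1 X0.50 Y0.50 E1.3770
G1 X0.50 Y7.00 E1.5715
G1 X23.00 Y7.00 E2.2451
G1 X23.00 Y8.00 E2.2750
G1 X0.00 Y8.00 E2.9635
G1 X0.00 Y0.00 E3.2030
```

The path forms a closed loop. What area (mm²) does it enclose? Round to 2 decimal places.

Apply the shoelace formula to the sequence of (X, Y) vertices; enclosed area = 37.75 mm².

37.75 mm²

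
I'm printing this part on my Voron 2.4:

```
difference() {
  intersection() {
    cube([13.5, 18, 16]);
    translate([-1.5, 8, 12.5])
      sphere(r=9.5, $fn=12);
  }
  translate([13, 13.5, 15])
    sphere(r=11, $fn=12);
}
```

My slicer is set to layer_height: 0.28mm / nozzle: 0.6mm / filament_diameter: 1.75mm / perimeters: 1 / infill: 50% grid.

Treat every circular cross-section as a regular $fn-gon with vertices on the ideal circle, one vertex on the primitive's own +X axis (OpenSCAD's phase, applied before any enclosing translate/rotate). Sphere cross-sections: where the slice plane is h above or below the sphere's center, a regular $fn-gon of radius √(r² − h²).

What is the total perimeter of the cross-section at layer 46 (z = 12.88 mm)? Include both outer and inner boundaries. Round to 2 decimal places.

At z = 12.88 mm: the cube is present — its section is the full 13.5×18 rectangle (perimeter 63.00 mm); the r=9.5 sphere at (-1.5, 8) slices to a regular 12-gon of circumradius 9.492 (√(r²−h²) with h=0.38 from center) (perimeter = 2·12·9.492·sin(180°/12) = 58.96 mm); After intersecting: the r=9.5 sphere at (-1.5, 8) partially overlaps the 13.5×18 cube; clipping to the common part keeps 105.13 mm² — boundary = 43.26 mm; the r=11 sphere at (13, 13.5) slices to a regular 12-gon of circumradius 10.794 (√(r²−h²) with h=2.12 from center) (perimeter = 2·12·10.794·sin(180°/12) = 67.05 mm); Taking the first minus the rest: starting from that combined region, the r=11 sphere at (13, 13.5) partially overlaps it — only the 36.14 mm² overlap (of its 349.52 mm²) is removed, clipping the outline — boundary = 43.03 mm. Overall, the cross-section is a single solid region. Total boundary length (outer) = 43.03 mm.

43.03 mm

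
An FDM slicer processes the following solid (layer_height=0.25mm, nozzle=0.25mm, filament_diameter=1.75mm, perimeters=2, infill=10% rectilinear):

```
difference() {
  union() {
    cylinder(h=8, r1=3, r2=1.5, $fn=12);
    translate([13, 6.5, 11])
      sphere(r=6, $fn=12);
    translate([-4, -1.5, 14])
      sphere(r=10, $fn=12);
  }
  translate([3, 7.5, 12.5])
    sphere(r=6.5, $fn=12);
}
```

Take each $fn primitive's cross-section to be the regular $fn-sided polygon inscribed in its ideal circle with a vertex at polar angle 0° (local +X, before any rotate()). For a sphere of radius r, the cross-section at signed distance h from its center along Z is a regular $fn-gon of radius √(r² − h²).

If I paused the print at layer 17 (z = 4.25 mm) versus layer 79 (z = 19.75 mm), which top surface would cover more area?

Layer 17 (z = 4.25): the cone: at t=0.531 of its height the radius interpolates to r₁+(r₂−r₁)t = 2.203, giving a regular 12-gon of that circumradius (area = (12/2)·2.203²·sin(360°/12) = 14.56 mm²); the sphere at (13, 6.5) does not reach this height (|z−center|=6.750 > r=6); the r=10 sphere at (-4, -1.5) slices to a regular 12-gon of circumradius 2.222 (√(r²−h²) with h=9.75 from center) (area = (12/2)·2.222²·sin(360°/12) = 14.81 mm²); Taking the union: the regions partially overlap — summed areas 29.37 mm² minus the doubly-counted overlap 0.02 mm² gives 29.36 mm² — area = 29.36 mm²; the sphere at (3, 7.5) does not reach this height (|z−center|=8.250 > r=6.5); Taking the first minus the rest: none of the subtracted shapes is present at this height, so the result so far is unchanged — area = 29.36 mm². So its area = 29.36 mm². Layer 79 (z = 19.75): the cone does not reach this height (z outside [0, 8]); the sphere at (13, 6.5) does not reach this height (|z−center|=8.750 > r=6); the r=10 sphere at (-4, -1.5) contributes a regular 12-gon of circumradius √(10²−5.75²) = 8.182 (area = (12/2)·8.182²·sin(360°/12) = 200.81 mm²); Merging all regions: only the r=10 sphere at (-4, -1.5) is present, so the union is just that shape — area = 200.81 mm²; the sphere at (3, 7.5) does not reach this height (|z−center|=7.250 > r=6.5); Subtracting the remaining from the first: none of the subtracted shapes is present at this height, so the result so far is unchanged — area = 200.81 mm². So its area = 200.81 mm². Layer 79 is larger (200.81 vs 29.36 mm²).

layer 79 (z = 19.75 mm)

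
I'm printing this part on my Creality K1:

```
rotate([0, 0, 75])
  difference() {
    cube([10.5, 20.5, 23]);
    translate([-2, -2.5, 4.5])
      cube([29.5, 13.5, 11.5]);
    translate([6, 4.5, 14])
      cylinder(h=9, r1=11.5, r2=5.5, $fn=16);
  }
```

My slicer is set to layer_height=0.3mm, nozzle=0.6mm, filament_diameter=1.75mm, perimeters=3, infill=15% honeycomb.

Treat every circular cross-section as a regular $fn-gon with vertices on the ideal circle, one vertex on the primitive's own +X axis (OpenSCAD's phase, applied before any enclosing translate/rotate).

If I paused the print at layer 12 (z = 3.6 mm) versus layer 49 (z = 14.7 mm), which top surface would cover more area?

Layer 12 (z = 3.6): the cube is present — its section is the full 10.5×20.5 rectangle (area 215.25 mm²); the cube at (-2, -2.5) is absent (z outside [4.5, 16]); the cone at (6, 4.5) is not intersected at this z (z outside [14, 23]); Taking the first minus the rest: none of the subtracted shapes is present at this height, so the 10.5×20.5 cube is unchanged — area = 215.25 mm²; (rotated 75° about Z; rotation is an isometry so areas/perimeters/island counts are preserved). So its area = 215.25 mm². Layer 49 (z = 14.7): the cube (footprint 10.5×20.5) is included at this height (area 215.25 mm²); the 29.5×13.5 cube at (-2, -2.5) contributes its full rectangle (area 398.25 mm²); the cone at (6, 4.5) (r1=11.5→r2=5.5) has section circumradius 11.033 here — a regular 16-gon (area = (16/2)·11.033²·sin(360°/16) = 372.69 mm²); Subtracting the remaining from the first: starting from the 10.5×20.5 cube (215.25 mm²), the 29.5×13.5 cube at (-2, -2.5) partially overlaps it — only the 115.50 mm² overlap (of its 398.25 mm²) is removed, clipping the outline; the cone at (6, 4.5) partially overlaps it — only the 41.25 mm² overlap (of its 372.69 mm²) is removed, clipping the outline — area = 58.50 mm²; (whole slice rotated 75° about Z — lengths, areas and connectivity unchanged). So its area = 58.50 mm². Layer 12 is larger (215.25 vs 58.50 mm²).

layer 12 (z = 3.6 mm)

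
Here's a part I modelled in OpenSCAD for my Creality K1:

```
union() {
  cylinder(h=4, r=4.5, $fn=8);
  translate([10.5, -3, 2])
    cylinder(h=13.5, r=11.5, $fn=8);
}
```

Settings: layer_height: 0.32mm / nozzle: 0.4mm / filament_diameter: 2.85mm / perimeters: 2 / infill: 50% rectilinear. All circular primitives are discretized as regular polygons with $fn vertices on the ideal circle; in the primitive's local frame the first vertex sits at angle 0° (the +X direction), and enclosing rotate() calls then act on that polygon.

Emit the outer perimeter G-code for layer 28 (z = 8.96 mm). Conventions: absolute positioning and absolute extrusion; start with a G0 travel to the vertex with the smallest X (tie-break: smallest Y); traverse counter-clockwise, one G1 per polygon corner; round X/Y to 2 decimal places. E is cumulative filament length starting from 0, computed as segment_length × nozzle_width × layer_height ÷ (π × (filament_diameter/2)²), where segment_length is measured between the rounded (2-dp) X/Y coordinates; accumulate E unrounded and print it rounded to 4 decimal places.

At z = 8.96 mm: the cylinder does not reach this height (z outside [0, 4]); the r=11.5 cylinder at (10.5, -3) contributes a regular 8-gon of circumradius 11.5; Combining (union): only the r=11.5 cylinder at (10.5, -3) is present, so the union is just that shape — 1 connected region. The outline is a single polygon with 8 vertices. Extrusion per mm of travel: 0.4 × 0.32 / (π × 1.425²) = 0.020065. Accumulating E over each segment gives final E = 1.4127.

G0 X-1.00 Y-3.00 Z8.96
G1 X2.37 Y-11.13 E0.1766
G1 X10.50 Y-14.50 E0.3532
G1 X18.63 Y-11.13 E0.5298
G1 X22.00 Y-3.00 E0.7063
G1 X18.63 Y5.13 E0.8829
G1 X10.50 Y8.50 E1.0595
G1 X2.37 Y5.13 E1.2361
G1 X-1.00 Y-3.00 E1.4127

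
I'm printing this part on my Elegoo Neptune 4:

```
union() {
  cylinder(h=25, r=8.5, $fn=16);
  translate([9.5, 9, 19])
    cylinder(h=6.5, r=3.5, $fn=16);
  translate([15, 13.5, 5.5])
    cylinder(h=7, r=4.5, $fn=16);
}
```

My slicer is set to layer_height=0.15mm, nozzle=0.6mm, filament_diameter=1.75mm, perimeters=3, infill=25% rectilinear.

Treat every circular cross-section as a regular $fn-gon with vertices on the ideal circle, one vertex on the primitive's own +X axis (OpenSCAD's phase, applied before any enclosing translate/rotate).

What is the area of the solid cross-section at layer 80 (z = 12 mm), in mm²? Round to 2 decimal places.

At z = 12 mm: the r=8.5 cylinder gives a regular 16-gon of circumradius 8.5 (constant along its height) (area = (16/2)·8.500²·sin(360°/16) = 221.19 mm²); the cylinder at (9.5, 9) is absent (z outside [19, 25.5]); the r=4.5 cylinder at (15, 13.5) contributes a regular 16-gon of circumradius 4.5 (area = (16/2)·4.500²·sin(360°/16) = 61.99 mm²); Taking the union: the 2 present regions are separate (no shared area or edge), so areas and boundary lengths simply add and each stays a separate island — area = 283.19 mm². Overall, the cross-section has 2 separate islands. Net area = 283.19 mm².

283.19 mm²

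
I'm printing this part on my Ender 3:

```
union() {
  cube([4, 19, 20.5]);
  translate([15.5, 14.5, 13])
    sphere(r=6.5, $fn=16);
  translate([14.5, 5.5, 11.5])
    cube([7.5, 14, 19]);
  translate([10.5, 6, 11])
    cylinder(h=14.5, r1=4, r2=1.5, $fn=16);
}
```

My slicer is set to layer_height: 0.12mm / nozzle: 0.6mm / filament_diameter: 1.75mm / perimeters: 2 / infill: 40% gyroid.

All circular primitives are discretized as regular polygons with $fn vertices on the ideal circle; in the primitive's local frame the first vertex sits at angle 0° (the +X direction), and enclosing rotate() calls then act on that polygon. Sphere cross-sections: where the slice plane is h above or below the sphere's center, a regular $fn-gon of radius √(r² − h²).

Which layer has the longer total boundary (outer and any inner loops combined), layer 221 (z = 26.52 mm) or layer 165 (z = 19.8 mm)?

Layer 221 (z = 26.52): the cube is absent (z outside [0, 20.5]); the sphere at (15.5, 14.5) is absent (|z−center|=13.520 > r=6.5); the cube at (14.5, 5.5) is present — its section is the full 7.5×14 rectangle (perimeter 43.00 mm); the cone at (10.5, 6) does not reach this height (z outside [11, 25.5]); Taking the union: only the 7.5×14 cube at (14.5, 5.5) is present, so the union is just that shape — boundary = 43.00 mm. So its perimeter = 43.00 mm. Layer 165 (z = 19.8): the cube (footprint 4×19) is included at this height (perimeter 46.00 mm); the sphere at (15.5, 14.5) is absent (|z−center|=6.800 > r=6.5); the 7.5×14 cube at (14.5, 5.5) contributes its full rectangle (perimeter 43.00 mm); the cone at (10.5, 6) (r1=4→r2=1.5) has section circumradius 2.483 here — a regular 16-gon (perimeter = 2·16·2.483·sin(180°/16) = 15.50 mm); Merging all regions: the 3 present regions are separate (no shared area or edge), so areas and boundary lengths simply add and each stays a separate island — boundary = 104.50 mm. So its perimeter = 104.50 mm. Layer 165 is larger (104.50 vs 43.00 mm).

layer 165 (z = 19.8 mm)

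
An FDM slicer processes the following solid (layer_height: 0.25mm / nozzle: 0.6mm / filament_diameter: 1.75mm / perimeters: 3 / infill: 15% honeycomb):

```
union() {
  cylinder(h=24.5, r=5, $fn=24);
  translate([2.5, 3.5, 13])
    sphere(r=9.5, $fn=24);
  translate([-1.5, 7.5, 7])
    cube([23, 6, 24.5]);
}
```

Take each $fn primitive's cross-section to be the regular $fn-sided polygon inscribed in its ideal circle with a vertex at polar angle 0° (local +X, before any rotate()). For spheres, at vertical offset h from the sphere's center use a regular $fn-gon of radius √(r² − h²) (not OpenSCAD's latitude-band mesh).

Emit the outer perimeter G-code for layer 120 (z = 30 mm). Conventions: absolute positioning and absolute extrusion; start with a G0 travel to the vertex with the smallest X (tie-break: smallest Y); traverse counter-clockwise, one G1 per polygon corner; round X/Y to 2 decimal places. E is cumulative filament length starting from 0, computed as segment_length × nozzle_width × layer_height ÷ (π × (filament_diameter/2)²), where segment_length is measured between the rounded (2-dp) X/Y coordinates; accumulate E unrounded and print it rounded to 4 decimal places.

At z = 30 mm: the cylinder does not reach this height (z outside [0, 24.5]); the sphere at (2.5, 3.5) does not reach this height (|z−center|=17.000 > r=9.5); the cube at (-1.5, 7.5) is present — its section is the full 23×6 rectangle; Taking the union: only the 23×6 cube at (-1.5, 7.5) is present, so the union is just that shape — 1 connected region. The outline is a single polygon with 4 vertices. Extrusion per mm of travel: 0.6 × 0.25 / (π × 0.875²) = 0.062363. Accumulating E over each segment gives final E = 3.6170.

G0 X-1.50 Y7.50 Z30.00
G1 X21.50 Y7.50 E1.4343
G1 X21.50 Y13.50 E1.8085
G1 X-1.50 Y13.50 E3.2429
G1 X-1.50 Y7.50 E3.6170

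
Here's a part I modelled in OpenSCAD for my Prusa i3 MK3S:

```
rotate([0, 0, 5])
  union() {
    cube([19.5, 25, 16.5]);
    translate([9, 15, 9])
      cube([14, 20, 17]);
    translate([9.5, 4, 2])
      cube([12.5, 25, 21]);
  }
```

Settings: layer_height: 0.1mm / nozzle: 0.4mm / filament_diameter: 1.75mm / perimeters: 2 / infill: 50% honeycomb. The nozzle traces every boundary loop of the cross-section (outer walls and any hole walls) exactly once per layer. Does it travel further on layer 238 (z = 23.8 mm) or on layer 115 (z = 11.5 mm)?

Layer 238 (z = 23.8): the cube is not intersected at this z (z outside [0, 16.5]); the cube at (9, 15) is present — its section is the full 14×20 rectangle (perimeter 68.00 mm); the cube at (9.5, 4) is not intersected at this z (z outside [2, 23]); Merging all regions: only the 14×20 cube at (9, 15) is present, so the union is just that shape — boundary = 68.00 mm; (rotated 5° about Z; rotation is an isometry so areas/perimeters/island counts are preserved). So its perimeter = 68.00 mm. Layer 115 (z = 11.5): the cube (footprint 19.5×25) is included at this height (perimeter 89.00 mm); the cube at (9, 15) is present — its section is the full 14×20 rectangle (perimeter 68.00 mm); the cube at (9.5, 4) is present — its section is the full 12.5×25 rectangle (perimeter 75.00 mm); Merging all regions: the regions partially overlap (shared area 390.00 mm²), so the edge portions inside another operand are dropped and the merged outline is re-measured after clipping — boundary = 116.00 mm; (whole slice rotated 5° about Z — lengths, areas and connectivity unchanged). So its perimeter = 116.00 mm. Layer 115 is larger (116.00 vs 68.00 mm).

layer 115 (z = 11.5 mm)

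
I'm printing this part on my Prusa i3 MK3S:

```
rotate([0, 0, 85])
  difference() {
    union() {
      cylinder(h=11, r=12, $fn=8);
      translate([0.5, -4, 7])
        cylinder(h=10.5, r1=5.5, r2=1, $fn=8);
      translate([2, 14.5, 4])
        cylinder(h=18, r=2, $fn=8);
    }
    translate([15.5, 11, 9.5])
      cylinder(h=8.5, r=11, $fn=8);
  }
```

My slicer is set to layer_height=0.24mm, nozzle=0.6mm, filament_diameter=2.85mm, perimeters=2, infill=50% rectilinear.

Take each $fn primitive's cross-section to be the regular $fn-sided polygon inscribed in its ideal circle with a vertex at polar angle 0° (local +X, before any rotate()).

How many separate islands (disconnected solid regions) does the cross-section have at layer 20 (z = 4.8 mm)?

At z = 4.8 mm: the r=12 cylinder gives a regular 8-gon of circumradius 12 (constant along its height); the cone at (0.5, -4) is absent (z outside [7, 17.5]); the r=2 cylinder at (2, 14.5) contributes a regular 8-gon of circumradius 2; Merging all regions: the 2 present regions are separate (no shared area or edge), so areas and boundary lengths simply add and each stays a separate island — 2 connected regions; the cylinder at (15.5, 11) is absent (z outside [9.5, 18]); Taking the first minus the rest: none of the subtracted shapes is present at this height, so that combined region is unchanged — 2 connected regions; (whole slice rotated 85° about Z — lengths, areas and connectivity unchanged). Overall, the cross-section has 2 separate islands. Island count = 2.

2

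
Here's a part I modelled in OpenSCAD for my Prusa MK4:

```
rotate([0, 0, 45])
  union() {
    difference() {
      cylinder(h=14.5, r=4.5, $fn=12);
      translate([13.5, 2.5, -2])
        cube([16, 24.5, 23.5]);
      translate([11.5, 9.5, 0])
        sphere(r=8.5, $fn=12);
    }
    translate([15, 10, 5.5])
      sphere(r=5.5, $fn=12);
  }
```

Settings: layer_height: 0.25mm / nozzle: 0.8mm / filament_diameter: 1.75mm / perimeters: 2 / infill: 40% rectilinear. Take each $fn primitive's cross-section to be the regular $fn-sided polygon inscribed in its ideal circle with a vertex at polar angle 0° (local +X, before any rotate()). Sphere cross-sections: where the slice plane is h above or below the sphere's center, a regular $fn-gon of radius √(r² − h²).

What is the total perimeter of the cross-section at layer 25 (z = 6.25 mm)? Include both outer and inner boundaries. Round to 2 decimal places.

61.80 mm

At z = 6.25 mm: the r=4.5 cylinder contributes a regular 12-gon of circumradius 4.5 (perimeter = 2·12·4.500·sin(180°/12) = 27.95 mm); the cube at (13.5, 2.5) is present — its section is the full 16×24.5 rectangle (perimeter 81.00 mm); the sphere at (11.5, 9.5): section is a regular 12-gon, circumradius = √(r²−h²) = √(8.5²−6.25²) = 5.761 (perimeter = 2·12·5.761·sin(180°/12) = 35.78 mm); After the difference (first − rest): starting from the r=4.5 cylinder, the 16×24.5 cube at (13.5, 2.5) misses the remaining region (no effect); the r=8.5 sphere at (11.5, 9.5) misses the remaining region (no effect) — boundary = 27.95 mm; the r=5.5 sphere at (15, 10) slices to a regular 12-gon of circumradius 5.449 (√(r²−h²) with h=0.75 from center) (perimeter = 2·12·5.449·sin(180°/12) = 33.84 mm); Combining (union): the 2 present regions are separate (no shared area or edge), so areas and boundary lengths simply add and each stays a separate island — boundary = 61.80 mm; (whole slice rotated 45° about Z — lengths, areas and connectivity unchanged). Overall, the cross-section has 2 separate islands. Total boundary length (outer) = 61.80 mm.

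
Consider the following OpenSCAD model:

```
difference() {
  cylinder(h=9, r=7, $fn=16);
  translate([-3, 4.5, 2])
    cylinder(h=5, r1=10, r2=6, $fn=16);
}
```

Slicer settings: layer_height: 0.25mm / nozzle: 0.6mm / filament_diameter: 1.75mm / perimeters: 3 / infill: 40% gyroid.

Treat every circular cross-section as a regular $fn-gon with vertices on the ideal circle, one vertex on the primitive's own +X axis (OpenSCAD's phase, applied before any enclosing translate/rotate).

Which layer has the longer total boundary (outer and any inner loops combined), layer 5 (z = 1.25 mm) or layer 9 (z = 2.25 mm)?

Layer 5 (z = 1.25): the r=7 cylinder contributes a regular 16-gon of circumradius 7 (perimeter = 2·16·7.000·sin(180°/16) = 43.70 mm); the cone at (-3, 4.5) does not reach this height (z outside [2, 7]); After the difference (first − rest): none of the subtracted shapes is present at this height, so the r=7 cylinder is unchanged — boundary = 43.70 mm. So its perimeter = 43.70 mm. Layer 9 (z = 2.25): the cylinder: section is a regular 16-gon, circumradius r=7 (perimeter = 2·16·7.000·sin(180°/16) = 43.70 mm); the cone at (-3, 4.5) contributes a regular 16-gon of circumradius 9.800 (interpolated between r1=10 and r2=6 at t=0.050) (perimeter = 2·16·9.800·sin(180°/16) = 61.18 mm); After the difference (first − rest): starting from the r=7 cylinder, the cone at (-3, 4.5) partially overlaps it — only the 121.38 mm² overlap (of its 294.02 mm²) is removed, clipping the outline — boundary = 34.70 mm. So its perimeter = 34.70 mm. Layer 5 is larger (43.70 vs 34.70 mm).

layer 5 (z = 1.25 mm)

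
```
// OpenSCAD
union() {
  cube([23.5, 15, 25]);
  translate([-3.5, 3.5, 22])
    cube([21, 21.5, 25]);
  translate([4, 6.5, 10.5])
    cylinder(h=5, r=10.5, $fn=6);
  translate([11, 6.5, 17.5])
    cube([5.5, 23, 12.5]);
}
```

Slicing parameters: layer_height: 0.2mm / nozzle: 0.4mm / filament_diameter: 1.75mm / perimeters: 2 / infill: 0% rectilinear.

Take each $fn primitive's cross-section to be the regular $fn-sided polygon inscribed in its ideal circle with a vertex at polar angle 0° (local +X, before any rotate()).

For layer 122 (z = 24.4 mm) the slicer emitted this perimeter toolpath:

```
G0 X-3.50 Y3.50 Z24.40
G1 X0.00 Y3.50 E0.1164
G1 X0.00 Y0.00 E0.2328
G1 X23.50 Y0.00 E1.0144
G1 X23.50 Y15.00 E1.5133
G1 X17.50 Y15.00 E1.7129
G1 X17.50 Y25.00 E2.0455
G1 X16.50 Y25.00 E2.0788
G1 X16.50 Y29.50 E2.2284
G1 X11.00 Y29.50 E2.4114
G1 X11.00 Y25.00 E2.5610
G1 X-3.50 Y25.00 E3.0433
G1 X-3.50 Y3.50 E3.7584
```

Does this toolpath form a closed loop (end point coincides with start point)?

Start point (G0): (-3.50, 3.50). End point (last G1): the path returns to the start — closed.

yes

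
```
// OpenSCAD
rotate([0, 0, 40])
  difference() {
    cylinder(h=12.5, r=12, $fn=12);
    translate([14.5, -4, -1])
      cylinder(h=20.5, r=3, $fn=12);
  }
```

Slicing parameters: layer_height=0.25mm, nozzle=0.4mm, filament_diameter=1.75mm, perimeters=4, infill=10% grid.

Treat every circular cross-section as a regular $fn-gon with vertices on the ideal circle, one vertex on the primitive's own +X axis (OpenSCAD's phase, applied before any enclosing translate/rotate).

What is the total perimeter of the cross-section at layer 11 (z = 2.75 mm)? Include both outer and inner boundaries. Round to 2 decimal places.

74.54 mm

At z = 2.75 mm: the r=12 cylinder gives a regular 12-gon of circumradius 12 (constant along its height) (perimeter = 2·12·12.000·sin(180°/12) = 74.54 mm); the r=3 cylinder at (14.5, -4) contributes a regular 12-gon of circumradius 3 (perimeter = 2·12·3.000·sin(180°/12) = 18.63 mm); Taking the first minus the rest: starting from the r=12 cylinder, the r=3 cylinder at (14.5, -4) misses the remaining region (no effect) — boundary = 74.54 mm; (whole slice rotated 40° about Z — lengths, areas and connectivity unchanged). Overall, the cross-section is a single solid region. Total boundary length (outer) = 74.54 mm.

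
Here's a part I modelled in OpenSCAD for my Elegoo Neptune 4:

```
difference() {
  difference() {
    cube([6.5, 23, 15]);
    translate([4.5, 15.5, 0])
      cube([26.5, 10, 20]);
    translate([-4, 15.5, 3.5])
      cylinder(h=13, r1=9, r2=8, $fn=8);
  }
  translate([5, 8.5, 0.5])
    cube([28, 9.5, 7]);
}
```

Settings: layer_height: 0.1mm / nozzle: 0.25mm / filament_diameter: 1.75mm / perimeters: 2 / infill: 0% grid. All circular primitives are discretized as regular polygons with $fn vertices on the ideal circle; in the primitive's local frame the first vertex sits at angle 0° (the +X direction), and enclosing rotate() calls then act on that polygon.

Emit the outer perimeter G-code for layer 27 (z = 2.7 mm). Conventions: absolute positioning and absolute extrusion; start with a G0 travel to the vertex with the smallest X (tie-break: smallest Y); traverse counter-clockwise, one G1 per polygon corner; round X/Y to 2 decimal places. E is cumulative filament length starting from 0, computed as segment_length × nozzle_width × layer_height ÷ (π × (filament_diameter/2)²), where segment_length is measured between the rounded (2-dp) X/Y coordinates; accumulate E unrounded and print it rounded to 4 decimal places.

G0 X0.00 Y0.00 Z2.70
G1 X6.50 Y0.00 E0.0676
G1 X6.50 Y8.50 E0.1559
G1 X5.00 Y8.50 E0.1715
G1 X5.00 Y15.50 E0.2443
G1 X4.50 Y15.50 E0.2495
G1 X4.50 Y23.00 E0.3274
G1 X0.00 Y23.00 E0.3742
G1 X0.00 Y0.00 E0.6132

At z = 2.7 mm: the cube is present — its section is the full 6.5×23 rectangle; the 26.5×10 cube at (4.5, 15.5) contributes its full rectangle; the cone at (-4, 15.5) is not intersected at this z (z outside [3.5, 16.5]); Subtracting the remaining from the first: starting from the 6.5×23 cube, the 26.5×10 cube at (4.5, 15.5) partially overlaps it — only the 15.00 mm² overlap (of its 265.00 mm²) is removed, clipping the outline — 1 connected region; the cube at (5, 8.5) is present — its section is the full 28×9.5 rectangle; Taking the first minus the rest: starting from that combined region, the 28×9.5 cube at (5, 8.5) partially overlaps it — only the 10.50 mm² overlap (of its 266.00 mm²) is removed, clipping the outline — 1 connected region. The outline is a single polygon with 8 vertices. Extrusion per mm of travel: 0.25 × 0.1 / (π × 0.875²) = 0.010394. Accumulating E over each segment gives final E = 0.6132.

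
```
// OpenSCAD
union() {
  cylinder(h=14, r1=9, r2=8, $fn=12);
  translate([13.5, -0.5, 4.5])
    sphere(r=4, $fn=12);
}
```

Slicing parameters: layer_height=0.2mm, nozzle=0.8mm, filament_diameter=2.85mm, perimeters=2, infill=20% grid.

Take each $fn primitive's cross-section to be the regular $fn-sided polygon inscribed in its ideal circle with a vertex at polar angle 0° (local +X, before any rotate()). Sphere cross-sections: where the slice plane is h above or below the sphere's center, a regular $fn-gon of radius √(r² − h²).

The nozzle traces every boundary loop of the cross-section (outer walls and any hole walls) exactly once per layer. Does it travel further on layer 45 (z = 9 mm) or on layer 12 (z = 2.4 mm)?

layer 12 (z = 2.4 mm)

Layer 45 (z = 9): the cone contributes a regular 12-gon of circumradius 8.357 (interpolated between r1=9 and r2=8 at t=0.643) (perimeter = 2·12·8.357·sin(180°/12) = 51.91 mm); the sphere at (13.5, -0.5) does not reach this height (|z−center|=4.500 > r=4); Taking the union: only the cone is present, so the union is just that shape — boundary = 51.91 mm. So its perimeter = 51.91 mm. Layer 12 (z = 2.4): the cone (r1=9→r2=8) has section circumradius 8.829 here — a regular 12-gon (perimeter = 2·12·8.829·sin(180°/12) = 54.84 mm); the sphere at (13.5, -0.5): section is a regular 12-gon, circumradius = √(r²−h²) = √(4²−2.1²) = 3.404 (perimeter = 2·12·3.404·sin(180°/12) = 21.15 mm); Taking the union: the 2 present regions are separate (no shared area or edge), so areas and boundary lengths simply add and each stays a separate island — boundary = 75.99 mm. So its perimeter = 75.99 mm. Layer 12 is larger (75.99 vs 51.91 mm).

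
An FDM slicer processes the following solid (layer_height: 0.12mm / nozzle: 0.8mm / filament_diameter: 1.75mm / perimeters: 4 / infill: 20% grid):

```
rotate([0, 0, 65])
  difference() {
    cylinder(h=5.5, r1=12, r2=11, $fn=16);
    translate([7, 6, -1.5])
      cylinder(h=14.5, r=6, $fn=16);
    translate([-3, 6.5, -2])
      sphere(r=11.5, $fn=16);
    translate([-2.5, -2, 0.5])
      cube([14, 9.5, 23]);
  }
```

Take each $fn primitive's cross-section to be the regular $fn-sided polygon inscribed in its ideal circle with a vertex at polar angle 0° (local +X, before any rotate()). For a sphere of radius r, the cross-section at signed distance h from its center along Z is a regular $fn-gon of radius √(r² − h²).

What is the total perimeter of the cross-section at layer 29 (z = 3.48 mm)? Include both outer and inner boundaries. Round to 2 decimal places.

At z = 3.48 mm: the cone contributes a regular 16-gon of circumradius 11.367 (interpolated between r1=12 and r2=11 at t=0.633) (perimeter = 2·16·11.367·sin(180°/16) = 70.96 mm); the r=6 cylinder at (7, 6) contributes a regular 16-gon of circumradius 6 (perimeter = 2·16·6.000·sin(180°/16) = 37.46 mm); the r=11.5 sphere at (-3, 6.5) slices to a regular 16-gon of circumradius 10.110 (√(r²−h²) with h=5.48 from center) (perimeter = 2·16·10.110·sin(180°/16) = 63.12 mm); the cube at (-2.5, -2) (footprint 14×9.5) is included at this height (perimeter 47.00 mm); Taking the first minus the rest: starting from the cone, the r=6 cylinder at (7, 6) partially overlaps it — only the 72.39 mm² overlap (of its 110.21 mm²) is removed, clipping the outline; the r=11.5 sphere at (-3, 6.5) partially overlaps it — only the 158.62 mm² overlap (of its 312.94 mm²) is removed, clipping the outline; the 14×9.5 cube at (-2.5, -2) partially overlaps it — only the 18.38 mm² overlap (of its 133.00 mm²) is removed, clipping the outline — boundary = 58.42 mm; (rotated 65° about Z; rotation is an isometry so areas/perimeters/island counts are preserved). Overall, the cross-section is a single solid region. Total boundary length (outer) = 58.42 mm.

58.42 mm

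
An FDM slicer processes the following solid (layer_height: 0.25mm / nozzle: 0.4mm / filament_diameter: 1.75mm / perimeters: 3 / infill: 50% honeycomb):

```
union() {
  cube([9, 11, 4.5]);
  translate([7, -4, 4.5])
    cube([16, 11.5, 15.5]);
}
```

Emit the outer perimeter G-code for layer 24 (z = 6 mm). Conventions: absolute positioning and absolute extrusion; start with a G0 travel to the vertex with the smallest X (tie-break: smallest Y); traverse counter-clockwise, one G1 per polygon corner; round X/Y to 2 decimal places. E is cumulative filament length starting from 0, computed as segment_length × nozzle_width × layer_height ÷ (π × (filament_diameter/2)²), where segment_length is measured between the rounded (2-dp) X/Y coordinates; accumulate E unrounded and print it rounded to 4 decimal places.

G0 X7.00 Y-4.00 Z6.00
G1 X23.00 Y-4.00 E0.6652
G1 X23.00 Y7.50 E1.1433
G1 X7.00 Y7.50 E1.8085
G1 X7.00 Y-4.00 E2.2866

At z = 6 mm: the cube does not reach this height (z outside [0, 4.5]); the cube at (7, -4) is present — its section is the full 16×11.5 rectangle; Taking the union: only the 16×11.5 cube at (7, -4) is present, so the union is just that shape — 1 connected region. The outline is a single polygon with 4 vertices. Extrusion per mm of travel: 0.4 × 0.25 / (π × 0.875²) = 0.041575. Accumulating E over each segment gives final E = 2.2866.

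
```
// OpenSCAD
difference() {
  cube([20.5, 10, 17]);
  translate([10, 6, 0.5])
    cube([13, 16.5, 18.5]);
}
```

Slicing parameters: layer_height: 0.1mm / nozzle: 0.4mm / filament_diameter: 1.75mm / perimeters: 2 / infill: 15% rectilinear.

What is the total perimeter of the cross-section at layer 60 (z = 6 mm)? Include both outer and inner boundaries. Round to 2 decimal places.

At z = 6 mm: the cube (footprint 20.5×10) is included at this height (perimeter 61.00 mm); the cube at (10, 6) is present — its section is the full 13×16.5 rectangle (perimeter 59.00 mm); After the difference (first − rest): starting from the 20.5×10 cube, the 13×16.5 cube at (10, 6) partially overlaps it — only the 42.00 mm² overlap (of its 214.50 mm²) is removed, clipping the outline — boundary = 61.00 mm. Overall, the cross-section is a single solid region. Total boundary length (outer) = 61.00 mm.

61.00 mm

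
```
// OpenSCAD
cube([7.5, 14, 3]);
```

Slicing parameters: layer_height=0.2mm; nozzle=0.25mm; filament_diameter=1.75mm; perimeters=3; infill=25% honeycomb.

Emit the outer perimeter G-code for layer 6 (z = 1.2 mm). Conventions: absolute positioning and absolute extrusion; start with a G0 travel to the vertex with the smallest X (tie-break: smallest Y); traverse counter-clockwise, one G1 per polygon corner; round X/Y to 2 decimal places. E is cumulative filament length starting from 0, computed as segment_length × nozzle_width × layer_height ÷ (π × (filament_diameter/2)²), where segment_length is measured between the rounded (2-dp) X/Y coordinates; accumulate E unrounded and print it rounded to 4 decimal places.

G0 X0.00 Y0.00 Z1.20
G1 X7.50 Y0.00 E0.1559
G1 X7.50 Y14.00 E0.4469
G1 X0.00 Y14.00 E0.6028
G1 X0.00 Y0.00 E0.8939

At z = 1.2 mm: the 7.5×14 cube contributes its full rectangle. The outline is a single polygon with 4 vertices. Extrusion per mm of travel: 0.25 × 0.2 / (π × 0.875²) = 0.020788. Accumulating E over each segment gives final E = 0.8939.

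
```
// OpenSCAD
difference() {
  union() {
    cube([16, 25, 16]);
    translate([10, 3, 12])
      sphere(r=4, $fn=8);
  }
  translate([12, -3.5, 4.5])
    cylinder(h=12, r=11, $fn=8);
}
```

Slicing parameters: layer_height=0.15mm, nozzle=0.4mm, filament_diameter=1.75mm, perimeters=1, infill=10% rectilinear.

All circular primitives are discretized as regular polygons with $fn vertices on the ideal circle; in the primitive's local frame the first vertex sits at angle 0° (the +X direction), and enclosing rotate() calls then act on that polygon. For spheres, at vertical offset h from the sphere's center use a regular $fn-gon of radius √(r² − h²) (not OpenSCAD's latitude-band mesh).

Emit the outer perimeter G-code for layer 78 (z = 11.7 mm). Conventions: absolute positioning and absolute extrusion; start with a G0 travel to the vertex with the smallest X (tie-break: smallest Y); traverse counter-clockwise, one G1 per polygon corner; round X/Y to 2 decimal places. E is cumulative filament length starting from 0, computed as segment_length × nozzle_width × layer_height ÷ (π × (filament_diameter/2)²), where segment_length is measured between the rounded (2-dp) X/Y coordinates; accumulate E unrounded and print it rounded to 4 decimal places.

G0 X0.00 Y0.00 Z11.70
G1 X2.45 Y0.00 E0.0611
G1 X4.22 Y4.28 E0.1767
G1 X12.00 Y7.50 E0.3867
G1 X16.00 Y5.84 E0.4947
G1 X16.00 Y25.00 E0.9727
G1 X0.00 Y25.00 E1.3718
G1 X0.00 Y0.00 E1.9954

At z = 11.7 mm: the 16×25 cube contributes its full rectangle; the r=4 sphere at (10, 3) contributes a regular 8-gon of circumradius √(4²−0.3²) = 3.989; Taking the union: the regions partially overlap (shared area 42.64 mm²), so overlapping operands fuse into one piece — 1 connected region; the r=11 cylinder at (12, -3.5) gives a regular 8-gon of circumradius 11 (constant along its height); Taking the first minus the rest: starting from the result so far, the r=11 cylinder at (12, -3.5) partially overlaps it — only the 78.64 mm² overlap (of its 342.24 mm²) is removed, clipping the outline — 1 connected region. The outline is a single polygon with 7 vertices. Extrusion per mm of travel: 0.4 × 0.15 / (π × 0.875²) = 0.024945. Accumulating E over each segment gives final E = 1.9954.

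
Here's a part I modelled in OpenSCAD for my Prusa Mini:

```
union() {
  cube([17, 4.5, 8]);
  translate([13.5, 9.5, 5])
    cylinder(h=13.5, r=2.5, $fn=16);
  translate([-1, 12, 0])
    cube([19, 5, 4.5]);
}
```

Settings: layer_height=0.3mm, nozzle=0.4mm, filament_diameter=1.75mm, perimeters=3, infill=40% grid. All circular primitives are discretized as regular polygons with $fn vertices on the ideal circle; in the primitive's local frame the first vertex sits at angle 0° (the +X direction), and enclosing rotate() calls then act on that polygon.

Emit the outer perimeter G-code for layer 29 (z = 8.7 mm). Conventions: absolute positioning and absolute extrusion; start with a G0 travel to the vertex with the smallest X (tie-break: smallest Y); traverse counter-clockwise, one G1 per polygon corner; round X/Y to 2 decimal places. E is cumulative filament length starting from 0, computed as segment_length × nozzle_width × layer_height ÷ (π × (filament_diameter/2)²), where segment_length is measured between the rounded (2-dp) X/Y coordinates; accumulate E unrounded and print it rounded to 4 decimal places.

At z = 8.7 mm: the cube does not reach this height (z outside [0, 8]); the r=2.5 cylinder at (13.5, 9.5) contributes a regular 16-gon of circumradius 2.5; the cube at (-1, 12) does not reach this height (z outside [0, 4.5]); Merging all regions: only the r=2.5 cylinder at (13.5, 9.5) is present, so the union is just that shape — 1 connected region. The outline is a single polygon with 16 vertices. Extrusion per mm of travel: 0.4 × 0.3 / (π × 0.875²) = 0.049890. Accumulating E over each segment gives final E = 0.7791.

G0 X11.00 Y9.50 Z8.70
G1 X11.19 Y8.54 E0.0488
G1 X11.73 Y7.73 E0.0974
G1 X12.54 Y7.19 E0.1460
G1 X13.50 Y7.00 E0.1948
G1 X14.46 Y7.19 E0.2436
G1 X15.27 Y7.73 E0.2922
G1 X15.81 Y8.54 E0.3407
G1 X16.00 Y9.50 E0.3896
G1 X15.81 Y10.46 E0.4384
G1 X15.27 Y11.27 E0.4870
G1 X14.46 Y11.81 E0.5355
G1 X13.50 Y12.00 E0.5844
G1 X12.54 Y11.81 E0.6332
G1 X11.73 Y11.27 E0.6817
G1 X11.19 Y10.46 E0.7303
G1 X11.00 Y9.50 E0.7791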